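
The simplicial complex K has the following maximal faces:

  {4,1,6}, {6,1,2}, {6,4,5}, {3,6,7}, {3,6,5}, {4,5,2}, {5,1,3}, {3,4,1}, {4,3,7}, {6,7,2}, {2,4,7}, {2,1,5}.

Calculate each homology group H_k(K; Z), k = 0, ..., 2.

Fix the vertex order 1 < 2 < 3 < 4 < 5 < 6 < 7 and write every simplex with vertices in increasing order. Then dim K = 2 and the simplices of K are:

  0-simplices (7): [1], [2], [3], [4], [5], [6], [7]
  1-simplices (18): [1,2], [1,3], [1,4], [1,5], [1,6], [2,4], [2,5], [2,6], [2,7], [3,4], [3,5], [3,6], [3,7], [4,5], [4,6], [4,7], [5,6], [6,7]
  2-simplices (12): [1,2,5], [1,2,6], [1,3,4], [1,3,5], [1,4,6], [2,4,5], [2,4,7], [2,6,7], [3,4,7], [3,5,6], [3,6,7], [4,5,6]

giving chain groups C_0 ≅ Z^7, C_1 ≅ Z^18, C_2 ≅ Z^12.

∂_1: C_1 → C_0 is given by ∂[p,q] = [q] − [p]. For instance
  ∂[3,7] = [7] − [3].
The 7×18 boundary matrix has rank 6 and Smith normal form diag(1,1,1,1,1,1).

The boundary map ∂_2: C_2 → C_1 maps a triangle to the signed sum of its edges. For instance
  ∂[1,2,5] = [2,5] − [1,5] + [1,2],
  ∂[2,4,5] = [4,5] − [2,5] + [2,4].
The 18×12 boundary matrix has rank 12 and Smith normal form diag(1,1,1,1,1,1,1,1,1,1,1,2).

Now H_k = ker ∂_k / im ∂_{k+1}, so:

  H_0: rank C_0 − rank ∂_1 = 7 − 6 = 1, and the invariant factors of ∂_1 are all 1, so H_0 = Z.
  H_1: rank ker ∂_1 − rank ∂_2 = (18 − 6) − 12 = 0, and ∂_2 has invariant factor 2 > 1, so H_1 = Z/2.
  H_2: rank ker ∂_2 − rank ∂_3 = (12 − 12) − 0 = 0, and there is no ∂_3, so H_2 = 0.

As a check, the Euler characteristic is 7 − 18 + 12 = 1, which agrees with 1 − 0 + 0 = 1.

H_0 = Z,  H_1 = Z/2,  H_2 = 0.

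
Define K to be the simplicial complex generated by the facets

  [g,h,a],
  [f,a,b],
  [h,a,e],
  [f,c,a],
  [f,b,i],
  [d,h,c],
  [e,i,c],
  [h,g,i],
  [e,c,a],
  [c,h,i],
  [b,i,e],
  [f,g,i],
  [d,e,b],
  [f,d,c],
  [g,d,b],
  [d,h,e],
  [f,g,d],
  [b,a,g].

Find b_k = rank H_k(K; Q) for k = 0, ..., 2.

Fix the vertex order a < b < c < d < e < f < g < h < i and write every simplex with vertices in increasing order. Then dim K = 2 and the simplices of K are:

  0-simplices (9): a, b, c, d, e, f, g, h, i
  1-simplices (27): ab, ac, ae, af, ag, ah, bd, be, bf, bg, bi, cd, ce, cf, ch, ci, de, df, dg, dh, eh, ei, fg, fi, gh, gi, hi
  2-simplices (18): abf, abg, ace, acf, aeh, agh, bde, bdg, bei, bfi, cdf, cdh, cei, chi, deh, dfg, fgi, ghi

Hence C_0 ≅ Z^9, C_1 ≅ Z^27, C_2 ≅ Z^18.

Boundary ∂_1: C_1 → C_0 sends each edge [p,q] (with p < q) to q − p. For instance
  ∂fi = i − f.
This gives a 9×27 integer matrix of rank 8; reducing to Smith normal form yields diagonal entries (1,1,1,1,1,1,1,1).

Boundary ∂_2: C_2 → C_1 sends each 2-simplex [p,q,r] to [q,r] − [p,r] + [p,q]. For instance
  ∂bde = de − be + bd,
  ∂acf = cf − af + ac.
The resulting 27×18 matrix has rank 18, and its Smith normal form has invariant factors (1,1,1,1,1,1,1,1,1,1,1,1,1,1,1,1,1,2).

Now H_k = ker ∂_k / im ∂_{k+1}, so:

  H_0: rank C_0 − rank ∂_1 = 9 − 8 = 1, and the invariant factors of ∂_1 are all 1, so H_0 ≅ Z.
  H_1: rank ker ∂_1 − rank ∂_2 = (27 − 8) − 18 = 1, and ∂_2 has invariant factor 2 > 1, so H_1 ≅ Z ⊕ Z_2.
  H_2: rank ker ∂_2 − rank ∂_3 = (18 − 18) − 0 = 0, and there is no ∂_3, so H_2 ≅ 0.

Hence the Betti numbers are b_0 = 1, b_1 = 1, b_2 = 0.

b_0 = 1, b_1 = 1, b_2 = 0.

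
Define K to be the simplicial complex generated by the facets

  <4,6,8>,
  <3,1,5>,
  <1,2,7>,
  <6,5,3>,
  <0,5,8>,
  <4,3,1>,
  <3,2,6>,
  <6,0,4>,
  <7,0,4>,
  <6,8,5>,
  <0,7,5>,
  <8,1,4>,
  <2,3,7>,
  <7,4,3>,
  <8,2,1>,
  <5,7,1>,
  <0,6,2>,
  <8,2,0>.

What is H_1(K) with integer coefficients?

H_1 = Z ⊕ Z/2.

We work with the vertex ordering 0 < 1 < 2 < 3 < 4 < 5 < 6 < 7 < 8. The simplices of K, each written with vertices in increasing order, are:

  0-simplices (9): [0], [1], [2], [3], [4], [5], [6], [7], [8]
  1-simplices (27): (27 of them)
  2-simplices (18): [0,2,6], [0,2,8], [0,4,6], [0,4,7], [0,5,7], [0,5,8], [1,2,7], [1,2,8], [1,3,4], [1,3,5], [1,4,8], [1,5,7], [2,3,6], [2,3,7], [3,4,7], [3,5,6], [4,6,8], [5,6,8]

Hence C_0 ≅ Z^9, C_1 ≅ Z^27, C_2 ≅ Z^18.

Boundary ∂_1: C_1 → C_0 maps an edge to its endpoints' difference, ∂[p,q] = q − p.
The 9×27 boundary matrix has rank 8 and Smith normal form diag(1,1,1,1,1,1,1,1).

Boundary ∂_2: C_2 → C_1 sends each 2-simplex [p,q,r] to [q,r] − [p,r] + [p,q]. For instance
  ∂[3,4,7] = [4,7] − [3,7] + [3,4],
  ∂[0,2,6] = [2,6] − [0,6] + [0,2].
This gives a 27×18 integer matrix of rank 18; reducing to Smith normal form yields diagonal entries (1,1,1,1,1,1,1,1,1,1,1,1,1,1,1,1,1,2).

Now H_k = ker ∂_k / im ∂_{k+1}, so:

  H_1: rank ker ∂_1 − rank ∂_2 = (27 − 8) − 18 = 1, and ∂_2 has invariant factor 2 > 1, so H_1 = Z ⊕ Z/2.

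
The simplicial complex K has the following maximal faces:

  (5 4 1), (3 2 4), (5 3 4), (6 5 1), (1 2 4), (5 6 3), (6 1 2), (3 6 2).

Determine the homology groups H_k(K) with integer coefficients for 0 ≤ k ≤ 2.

We work with the vertex ordering 1 < 2 < 3 < 4 < 5 < 6. The simplices of K, each written with vertices in increasing order, are:

  0-simplices (6): [1], [2], [3], [4], [5], [6]
  1-simplices (12): [1,2], [1,4], [1,5], [1,6], [2,3], [2,4], [2,6], [3,4], [3,5], [3,6], [4,5], [5,6]
  2-simplices (8): [1,2,4], [1,2,6], [1,4,5], [1,5,6], [2,3,4], [2,3,6], [3,4,5], [3,5,6]

so the chain groups are C_0 ≅ Z^6, C_1 ≅ Z^12, C_2 ≅ Z^8.

∂_1: C_1 → C_0 is given by ∂[p,q] = [q] − [p].
The resulting 6×12 matrix has rank 5, and its Smith normal form has invariant factors (1,1,1,1,1).

Boundary ∂_2: C_2 → C_1 sends each 2-simplex [p,q,r] to [q,r] − [p,r] + [p,q]. For instance
  ∂[1,5,6] = [5,6] − [1,6] + [1,5],
  ∂[2,3,6] = [3,6] − [2,6] + [2,3].
As a 12×8 matrix over Z this has rank 7, with invariant factors (1,1,1,1,1,1,1).

Now H_k = ker ∂_k / im ∂_{k+1}, so:

  H_0: rank C_0 − rank ∂_1 = 6 − 5 = 1, and the invariant factors of ∂_1 are all 1, so H_0 = Z.
  H_1: rank ker ∂_1 − rank ∂_2 = (12 − 5) − 7 = 0, and the invariant factors of ∂_2 are all 1, so H_1 = 0.
  H_2: rank ker ∂_2 − rank ∂_3 = (8 − 7) − 0 = 1, and there is no ∂_3, so H_2 = Z.

As a check, the Euler characteristic is 6 − 12 + 8 = 2, which agrees with 1 − 0 + 1 = 2.

H_0 ≅ Z,  H_1 = 0,  H_2 ≅ Z.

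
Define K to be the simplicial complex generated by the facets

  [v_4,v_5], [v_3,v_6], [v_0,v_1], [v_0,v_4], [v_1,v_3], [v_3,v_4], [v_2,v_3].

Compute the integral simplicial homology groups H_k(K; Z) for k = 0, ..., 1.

H_0 = Z,  H_1 = Z.

Take the total order v_0 < v_1 < v_2 < v_3 < v_4 < v_5 < v_6 on the vertex set. Then K (dimension 1) consists of the simplices:

  0-simplices (7): [v_0], [v_1], [v_2], [v_3], [v_4], [v_5], [v_6]
  1-simplices (7): [v_0,v_1], [v_0,v_4], [v_1,v_3], [v_2,v_3], [v_3,v_4], [v_3,v_6], [v_4,v_5]

so the chain groups are C_0 ≅ Z^7, C_1 ≅ Z^7.

The boundary map ∂_1: C_1 → C_0 sends each edge [p,q] (with p < q) to q − p.
The resulting 7×7 matrix has rank 6, and its Smith normal form has invariant factors (1,1,1,1,1,1).

Now H_k = ker ∂_k / im ∂_{k+1}, so:

  H_0: rank C_0 − rank ∂_1 = 7 − 6 = 1, and the invariant factors of ∂_1 are all 1, so H_0 = Z.
  H_1: rank ker ∂_1 − rank ∂_2 = (7 − 6) − 0 = 1, and there is no ∂_2, so H_1 = Z.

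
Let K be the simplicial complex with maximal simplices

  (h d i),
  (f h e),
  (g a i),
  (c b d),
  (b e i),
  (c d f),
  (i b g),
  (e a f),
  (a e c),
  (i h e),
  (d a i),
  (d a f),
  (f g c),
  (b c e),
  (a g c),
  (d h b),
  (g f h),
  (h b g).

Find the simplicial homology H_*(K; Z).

H_0 = Z,  H_1 = Z × Z/2,  H_2 = 0.

Fix the vertex order a < b < c < d < e < f < g < h < i and write every simplex with vertices in increasing order. Then dim K = 2 and the simplices of K are:

  0-simplices (9): a, b, c, d, e, f, g, h, i
  1-simplices (27): ac, ad, ae, af, ag, ai, bc, bd, be, bg, bh, bi, cd, ce, cf, cg, df, dh, di, ef, eh, ei, fg, fh, gh, gi, hi
  2-simplices (18): ace, acg, adf, adi, aef, agi, bcd, bce, bdh, bei, bgh, bgi, cdf, cfg, dhi, efh, ehi, fgh

so the chain groups are C_0 ≅ Z^9, C_1 ≅ Z^27, C_2 ≅ Z^18.

The boundary map ∂_1: C_1 → C_0 maps an edge to its endpoints' difference, ∂[p,q] = q − p. For instance
  ∂bh = h − b.
This gives a 9×27 integer matrix of rank 8; reducing to Smith normal form yields diagonal entries (1,1,1,1,1,1,1,1).

Boundary ∂_2: C_2 → C_1 sends each 2-simplex [p,q,r] to [q,r] − [p,r] + [p,q]. For instance
  ∂efh = fh − eh + ef,
  ∂adi = di − ai + ad.
As a 27×18 matrix over Z this has rank 18, with invariant factors (1,1,1,1,1,1,1,1,1,1,1,1,1,1,1,1,1,2).

Reading off H_k = ker ∂_k / im ∂_{k+1}:

  H_0: rank C_0 − rank ∂_1 = 9 − 8 = 1, and the invariant factors of ∂_1 are all 1, so H_0 ≅ Z.
  H_1: rank ker ∂_1 − rank ∂_2 = (27 − 8) − 18 = 1, and ∂_2 has invariant factor 2 > 1, so H_1 ≅ Z × Z/2.
  H_2: rank ker ∂_2 − rank ∂_3 = (18 − 18) − 0 = 0, and there is no ∂_3, so H_2 ≅ 0.

(K is a triangulation of the Klein bottle.)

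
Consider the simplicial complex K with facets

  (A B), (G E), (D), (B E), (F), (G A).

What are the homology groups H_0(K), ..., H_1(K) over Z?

Take the total order A < B < D < E < F < G on the vertex set. Then K (dimension 1) consists of the simplices:

  0-simplices (6): A, B, D, E, F, G
  1-simplices (4): AB, AG, BE, EG

giving chain groups C_0 ≅ Z^6, C_1 ≅ Z^4.

Boundary ∂_1: C_1 → C_0 is given by ∂[p,q] = [q] − [p]. For instance
  ∂EG = G − E.
This gives a 6×4 integer matrix of rank 3; reducing to Smith normal form yields diagonal entries (1,1,1).

Computing H_k = (kernel of ∂_k) / (image of ∂_{k+1}):

  H_0: rank C_0 − rank ∂_1 = 6 − 3 = 3, and the invariant factors of ∂_1 are all 1, so H_0 ≅ Z^3.
  H_1: rank ker ∂_1 − rank ∂_2 = (4 − 3) − 0 = 1, and there is no ∂_2, so H_1 ≅ Z.

H_0 ≅ Z^3,  H_1 ≅ Z.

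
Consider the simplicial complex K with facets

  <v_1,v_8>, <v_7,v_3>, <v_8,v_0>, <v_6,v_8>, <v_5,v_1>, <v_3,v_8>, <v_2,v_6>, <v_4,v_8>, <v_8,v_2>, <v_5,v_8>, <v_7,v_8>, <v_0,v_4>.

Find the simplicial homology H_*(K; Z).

Order the vertices as v_0 < v_1 < v_2 < v_3 < v_4 < v_5 < v_6 < v_7 < v_8. Listing each simplex with vertices in this order, K has dimension 1 with simplices:

  0-simplices (9): [v_0], [v_1], [v_2], [v_3], [v_4], [v_5], [v_6], [v_7], [v_8]
  1-simplices (12): [v_0,v_4], [v_0,v_8], [v_1,v_5], [v_1,v_8], [v_2,v_6], [v_2,v_8], [v_3,v_7], [v_3,v_8], [v_4,v_8], [v_5,v_8], [v_6,v_8], [v_7,v_8]

giving chain groups C_0 ≅ Z^9, C_1 ≅ Z^12.

Boundary ∂_1: C_1 → C_0 maps an edge to its endpoints' difference, ∂[p,q] = q − p. For instance
  ∂[v_3,v_8] = [v_8] − [v_3].
This gives a 9×12 integer matrix of rank 8; reducing to Smith normal form yields diagonal entries (1,1,1,1,1,1,1,1).

From H_k ≅ ker(∂_k) / im(∂_{k+1}) we obtain:

  H_0: rank C_0 − rank ∂_1 = 9 − 8 = 1, and the invariant factors of ∂_1 are all 1, so H_0 = Z.
  H_1: rank ker ∂_1 − rank ∂_2 = (12 − 8) − 0 = 4, and there is no ∂_2, so H_1 = Z^4.

H_0 = Z,  H_1 = Z^4.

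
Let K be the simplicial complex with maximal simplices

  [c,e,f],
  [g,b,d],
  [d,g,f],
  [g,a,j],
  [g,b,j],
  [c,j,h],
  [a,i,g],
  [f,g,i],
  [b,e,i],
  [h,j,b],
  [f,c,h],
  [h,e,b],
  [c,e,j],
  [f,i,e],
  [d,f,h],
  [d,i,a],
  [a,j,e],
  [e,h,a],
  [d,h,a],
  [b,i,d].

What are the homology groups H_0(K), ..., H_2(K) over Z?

H_0 ≅ Z,  H_1 ≅ Z ⊕ Z/2,  H_2 = 0.

Take the total order a < b < c < d < e < f < g < h < i < j on the vertex set. Then K (dimension 2) consists of the simplices:

  0-simplices (10): a, b, c, d, e, f, g, h, i, j
  1-simplices (30): ad, ae, ag, ah, ai, aj, bd, be, bg, bh, bi, bj, ce, cf, ch, cj, df, dg, dh, di, ef, eh, ei, ej, fg, fh, fi, gi, gj, hj
  2-simplices (20): adh, adi, aeh, aej, agi, agj, bdg, bdi, beh, bei, bgj, bhj, cef, cej, cfh, chj, dfg, dfh, efi, fgi

Hence C_0 ≅ Z^10, C_1 ≅ Z^30, C_2 ≅ Z^20.

∂_1: C_1 → C_0 maps an edge to its endpoints' difference, ∂[p,q] = q − p.
This gives a 10×30 integer matrix of rank 9; reducing to Smith normal form yields diagonal entries (1,1,1,1,1,1,1,1,1).

Boundary ∂_2: C_2 → C_1 sends each 2-simplex [p,q,r] to [q,r] − [p,r] + [p,q]. For instance
  ∂beh = eh − bh + be,
  ∂adh = dh − ah + ad.
The resulting 30×20 matrix has rank 20, and its Smith normal form has invariant factors (1,1,1,1,1,1,1,1,1,1,1,1,1,1,1,1,1,1,1,2).

Now H_k = ker ∂_k / im ∂_{k+1}, so:

  H_0: rank C_0 − rank ∂_1 = 10 − 9 = 1, and the invariant factors of ∂_1 are all 1, so H_0 ≅ Z.
  H_1: rank ker ∂_1 − rank ∂_2 = (30 − 9) − 20 = 1, and ∂_2 has invariant factor 2 > 1, so H_1 ≅ Z ⊕ Z/2.
  H_2: rank ker ∂_2 − rank ∂_3 = (20 − 20) − 0 = 0, and there is no ∂_3, so H_2 ≅ 0.

(K is a triangulation of the Klein bottle.)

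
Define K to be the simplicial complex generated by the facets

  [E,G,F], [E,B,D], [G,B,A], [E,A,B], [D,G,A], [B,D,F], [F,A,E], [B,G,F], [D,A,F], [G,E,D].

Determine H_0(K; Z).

Order the vertices as A < B < D < E < F < G. Listing each simplex with vertices in this order, K has dimension 2 with simplices:

  0-simplices (6): A, B, D, E, F, G
  1-simplices (15): AB, AD, AE, AF, AG, BD, BE, BF, BG, DE, DF, DG, EF, EG, FG
  2-simplices (10): ABE, ABG, ADF, ADG, AEF, BDE, BDF, BFG, DEG, EFG

so the chain groups are C_0 ≅ Z^6, C_1 ≅ Z^15, C_2 ≅ Z^10.

Boundary ∂_1: C_1 → C_0 maps an edge to its endpoints' difference, ∂[p,q] = q − p.
The resulting 6×15 matrix has rank 5, and its Smith normal form has invariant factors (1,1,1,1,1).

Boundary ∂_2: C_2 → C_1 maps a triangle to the signed sum of its edges. For instance
  ∂DEG = EG − DG + DE,
  ∂ADF = DF − AF + AD.
The resulting 15×10 matrix has rank 10, and its Smith normal form has invariant factors (1,1,1,1,1,1,1,1,1,2).

Now H_k = ker ∂_k / im ∂_{k+1}, so:

  H_0: rank C_0 − rank ∂_1 = 6 − 5 = 1, and the invariant factors of ∂_1 are all 1, so H_0 ≅ Z.

H_0 ≅ Z.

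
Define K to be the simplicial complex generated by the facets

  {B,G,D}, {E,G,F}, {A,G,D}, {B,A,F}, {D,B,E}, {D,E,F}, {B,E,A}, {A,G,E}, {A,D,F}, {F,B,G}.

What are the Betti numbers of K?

b_0 = 1, b_1 = 0, b_2 = 0.

K has 6 vertices, 15 edges, 10 triangles.
rank ∂_0 = 0, rank ∂_1 = 5 ⇒ b_0 = 6 − 0 − 5 = 1; all invariant factors of ∂_1 are 1 so no torsion. So H_0 ≅ Z.
rank ∂_1 = 5, rank ∂_2 = 10 ⇒ b_1 = 15 − 5 − 10 = 0; ∂_2 has invariant factor(s) [2] giving torsion. So H_1 ≅ Z/2Z.
rank ∂_2 = 10, rank ∂_3 = 0 ⇒ b_2 = 10 − 10 − 0 = 0. So H_2 ≅ 0.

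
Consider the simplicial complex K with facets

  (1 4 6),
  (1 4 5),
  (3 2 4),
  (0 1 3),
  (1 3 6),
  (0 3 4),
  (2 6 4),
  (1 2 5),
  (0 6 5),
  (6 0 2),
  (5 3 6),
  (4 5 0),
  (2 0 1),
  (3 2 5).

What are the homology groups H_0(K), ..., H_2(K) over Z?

Fix the vertex order 0 < 1 < 2 < 3 < 4 < 5 < 6 and write every simplex with vertices in increasing order. Then dim K = 2 and the simplices of K are:

  0-simplices (7): [0], [1], [2], [3], [4], [5], [6]
  1-simplices (21): [0,1], [0,2], [0,3], [0,4], [0,5], [0,6], [1,2], [1,3], [1,4], [1,5], [1,6], [2,3], [2,4], [2,5], [2,6], [3,4], [3,5], [3,6], [4,5], [4,6], [5,6]
  2-simplices (14): [0,1,2], [0,1,3], [0,2,6], [0,3,4], [0,4,5], [0,5,6], [1,2,5], [1,3,6], [1,4,5], [1,4,6], [2,3,4], [2,3,5], [2,4,6], [3,5,6]

so the chain groups are C_0 ≅ Z^7, C_1 ≅ Z^21, C_2 ≅ Z^14.

Boundary ∂_1: C_1 → C_0 sends each edge [p,q] (with p < q) to q − p.
As a 7×21 matrix over Z this has rank 6, with invariant factors (1,1,1,1,1,1).

The boundary map ∂_2: C_2 → C_1 acts by ∂[p,q,r] = [q,r] − [p,r] + [p,q]. For instance
  ∂[0,5,6] = [5,6] − [0,6] + [0,5],
  ∂[2,3,4] = [3,4] − [2,4] + [2,3].
This gives a 21×14 integer matrix of rank 13; reducing to Smith normal form yields diagonal entries (1,1,1,1,1,1,1,1,1,1,1,1,1).

Computing H_k = (kernel of ∂_k) / (image of ∂_{k+1}):

  H_0: rank C_0 − rank ∂_1 = 7 − 6 = 1, and the invariant factors of ∂_1 are all 1, so H_0 ≅ Z.
  H_1: rank ker ∂_1 − rank ∂_2 = (21 − 6) − 13 = 2, and the invariant factors of ∂_2 are all 1, so H_1 ≅ Z^2.
  H_2: rank ker ∂_2 − rank ∂_3 = (14 − 13) − 0 = 1, and there is no ∂_3, so H_2 ≅ Z.

As a check, the Euler characteristic is 7 − 21 + 14 = 0, which agrees with 1 − 2 + 1 = 0.

H_0 = Z,  H_1 = Z^2,  H_2 = Z.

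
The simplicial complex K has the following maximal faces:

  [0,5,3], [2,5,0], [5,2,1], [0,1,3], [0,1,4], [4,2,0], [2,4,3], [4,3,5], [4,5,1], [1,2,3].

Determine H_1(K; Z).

H_1 = Z/2Z.

Fix the vertex order 0 < 1 < 2 < 3 < 4 < 5 and write every simplex with vertices in increasing order. Then dim K = 2 and the simplices of K are:

  0-simplices (6): [0], [1], [2], [3], [4], [5]
  1-simplices (15): [0,1], [0,2], [0,3], [0,4], [0,5], [1,2], [1,3], [1,4], [1,5], [2,3], [2,4], [2,5], [3,4], [3,5], [4,5]
  2-simplices (10): [0,1,3], [0,1,4], [0,2,4], [0,2,5], [0,3,5], [1,2,3], [1,2,5], [1,4,5], [2,3,4], [3,4,5]

Hence C_0 ≅ Z^6, C_1 ≅ Z^15, C_2 ≅ Z^10.

Boundary ∂_1: C_1 → C_0 sends each edge [p,q] (with p < q) to q − p.
The 6×15 boundary matrix has rank 5 and Smith normal form diag(1,1,1,1,1).

∂_2: C_2 → C_1 acts by ∂[p,q,r] = [q,r] − [p,r] + [p,q]. For instance
  ∂[3,4,5] = [4,5] − [3,5] + [3,4],
  ∂[2,3,4] = [3,4] − [2,4] + [2,3].
This gives a 15×10 integer matrix of rank 10; reducing to Smith normal form yields diagonal entries (1,1,1,1,1,1,1,1,1,2).

Computing H_k = (kernel of ∂_k) / (image of ∂_{k+1}):

  H_1: rank ker ∂_1 − rank ∂_2 = (15 − 5) − 10 = 0, and ∂_2 has invariant factor 2 > 1, so H_1 ≅ Z/2Z.

(K is a triangulation of the real projective plane RP^2.)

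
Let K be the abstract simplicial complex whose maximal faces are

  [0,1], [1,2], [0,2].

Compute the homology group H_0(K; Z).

H_0 = Z.

Fix the vertex order 0 < 1 < 2 and write every simplex with vertices in increasing order. Then dim K = 1 and the simplices of K are:

  0-simplices (3): [0], [1], [2]
  1-simplices (3): [0,1], [0,2], [1,2]

giving chain groups C_0 ≅ Z^3, C_1 ≅ Z^3.

∂_1: C_1 → C_0 sends each edge [p,q] (with p < q) to q − p. For instance
  ∂[0,2] = [2] − [0].
This gives a 3×3 integer matrix of rank 2; reducing to Smith normal form yields diagonal entries (1,1).

Computing H_k = (kernel of ∂_k) / (image of ∂_{k+1}):

  H_0: rank C_0 − rank ∂_1 = 3 − 2 = 1, and the invariant factors of ∂_1 are all 1, so H_0 = Z.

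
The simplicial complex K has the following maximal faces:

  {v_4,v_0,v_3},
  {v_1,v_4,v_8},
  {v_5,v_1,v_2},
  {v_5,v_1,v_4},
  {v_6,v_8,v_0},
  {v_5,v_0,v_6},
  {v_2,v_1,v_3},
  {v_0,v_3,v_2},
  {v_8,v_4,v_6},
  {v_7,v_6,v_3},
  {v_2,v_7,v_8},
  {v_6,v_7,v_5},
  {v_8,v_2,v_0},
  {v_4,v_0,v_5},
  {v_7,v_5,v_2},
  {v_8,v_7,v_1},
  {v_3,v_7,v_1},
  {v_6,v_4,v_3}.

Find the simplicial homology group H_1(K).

Take the total order v_0 < v_1 < v_2 < v_3 < v_4 < v_5 < v_6 < v_7 < v_8 on the vertex set. Then K (dimension 2) consists of the simplices:

  0-simplices (9): [v_0], [v_1], [v_2], [v_3], [v_4], [v_5], [v_6], [v_7], [v_8]
  1-simplices (27): (27 of them)
  2-simplices (18): (18 of them)

Hence C_0 ≅ Z^9, C_1 ≅ Z^27, C_2 ≅ Z^18.

The boundary map ∂_1: C_1 → C_0 maps an edge to its endpoints' difference, ∂[p,q] = q − p.
This gives a 9×27 integer matrix of rank 8; reducing to Smith normal form yields diagonal entries (1,1,1,1,1,1,1,1).

∂_2: C_2 → C_1 sends each 2-simplex [p,q,r] to [q,r] − [p,r] + [p,q]. For instance
  ∂[v_1,v_4,v_5] = [v_4,v_5] − [v_1,v_5] + [v_1,v_4],
  ∂[v_1,v_2,v_5] = [v_2,v_5] − [v_1,v_5] + [v_1,v_2].
As a 27×18 matrix over Z this has rank 18, with invariant factors (1,1,1,1,1,1,1,1,1,1,1,1,1,1,1,1,1,2).

Reading off H_k = ker ∂_k / im ∂_{k+1}:

  H_1: rank ker ∂_1 − rank ∂_2 = (27 − 8) − 18 = 1, and ∂_2 has invariant factor 2 > 1, so H_1 = Z ⊕ Z/2.

H_1 ≅ Z ⊕ Z/2.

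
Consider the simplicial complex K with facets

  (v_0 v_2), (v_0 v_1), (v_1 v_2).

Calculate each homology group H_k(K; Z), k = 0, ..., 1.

H_0 = Z,  H_1 = Z.

Take the total order v_0 < v_1 < v_2 on the vertex set. Then K (dimension 1) consists of the simplices:

  0-simplices (3): [v_0], [v_1], [v_2]
  1-simplices (3): [v_0,v_1], [v_0,v_2], [v_1,v_2]

so the chain groups are C_0 ≅ Z^3, C_1 ≅ Z^3.

Boundary ∂_1: C_1 → C_0 sends each edge [p,q] (with p < q) to q − p. For instance
  ∂[v_1,v_2] = [v_2] − [v_1].
As a 3×3 matrix over Z this has rank 2, with invariant factors (1,1).

Computing H_k = (kernel of ∂_k) / (image of ∂_{k+1}):

  H_0: rank C_0 − rank ∂_1 = 3 − 2 = 1, and the invariant factors of ∂_1 are all 1, so H_0 ≅ Z.
  H_1: rank ker ∂_1 − rank ∂_2 = (3 − 2) − 0 = 1, and there is no ∂_2, so H_1 ≅ Z.

As a check, the Euler characteristic is 3 − 3 = 0, which agrees with 1 − 1 = 0.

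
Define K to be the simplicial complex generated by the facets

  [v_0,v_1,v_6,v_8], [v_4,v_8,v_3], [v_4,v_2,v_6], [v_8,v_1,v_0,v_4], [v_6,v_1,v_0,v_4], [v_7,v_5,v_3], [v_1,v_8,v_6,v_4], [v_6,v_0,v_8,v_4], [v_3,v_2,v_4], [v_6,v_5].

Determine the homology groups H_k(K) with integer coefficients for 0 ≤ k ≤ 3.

H_0 = Z,  H_1 = Z,  H_2 = 0,  H_3 = Z.

We work with the vertex ordering v_0 < v_1 < v_2 < v_3 < v_4 < v_5 < v_6 < v_7 < v_8. The simplices of K, each written with vertices in increasing order, are:

  0-simplices (9): [v_0], [v_1], [v_2], [v_3], [v_4], [v_5], [v_6], [v_7], [v_8]
  1-simplices (19): (19 of them)
  2-simplices (14): (14 of them)
  3-simplices (5): [v_0,v_1,v_4,v_6], [v_0,v_1,v_4,v_8], [v_0,v_1,v_6,v_8], [v_0,v_4,v_6,v_8], [v_1,v_4,v_6,v_8]

Hence C_0 ≅ Z^9, C_1 ≅ Z^19, C_2 ≅ Z^14, C_3 ≅ Z^5.

Boundary ∂_1: C_1 → C_0 sends each edge [p,q] (with p < q) to q − p.
The resulting 9×19 matrix has rank 8, and its Smith normal form has invariant factors (1,1,1,1,1,1,1,1).

Boundary ∂_2: C_2 → C_1 maps a triangle to the signed sum of its edges. For instance
  ∂[v_4,v_6,v_8] = [v_6,v_8] − [v_4,v_8] + [v_4,v_6],
  ∂[v_0,v_1,v_4] = [v_1,v_4] − [v_0,v_4] + [v_0,v_1].
This gives a 19×14 integer matrix of rank 10; reducing to Smith normal form yields diagonal entries (1,1,1,1,1,1,1,1,1,1).

Boundary ∂_3: C_3 → C_2 sends each 3-simplex σ to the alternating sum Σ_i (−1)^i (σ with its i-th vertex removed). For instance
  ∂[v_0,v_4,v_6,v_8] = [v_4,v_6,v_8] − [v_0,v_6,v_8] + [v_0,v_4,v_8] − [v_0,v_4,v_6],
  ∂[v_1,v_4,v_6,v_8] = [v_4,v_6,v_8] − [v_1,v_6,v_8] + [v_1,v_4,v_8] − [v_1,v_4,v_6].
The resulting 14×5 matrix has rank 4, and its Smith normal form has invariant factors (1,1,1,1).

Now H_k = ker ∂_k / im ∂_{k+1}, so:

  H_0: rank C_0 − rank ∂_1 = 9 − 8 = 1, and the invariant factors of ∂_1 are all 1, so H_0 ≅ Z.
  H_1: rank ker ∂_1 − rank ∂_2 = (19 − 8) − 10 = 1, and the invariant factors of ∂_2 are all 1, so H_1 ≅ Z.
  H_2: rank ker ∂_2 − rank ∂_3 = (14 − 10) − 4 = 0, and the invariant factors of ∂_3 are all 1, so H_2 ≅ 0.
  H_3: rank ker ∂_3 − rank ∂_4 = (5 − 4) − 0 = 1, and there is no ∂_4, so H_3 ≅ Z.

As a check, the Euler characteristic is 9 − 19 + 14 − 5 = -1, which agrees with 1 − 1 + 0 − 1 = -1.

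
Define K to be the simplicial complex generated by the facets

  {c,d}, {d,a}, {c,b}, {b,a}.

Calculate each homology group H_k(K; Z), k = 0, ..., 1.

Take the total order a < b < c < d on the vertex set. Then K (dimension 1) consists of the simplices:

  0-simplices (4): a, b, c, d
  1-simplices (4): ab, ad, bc, cd

giving chain groups C_0 ≅ Z^4, C_1 ≅ Z^4.

Boundary ∂_1: C_1 → C_0 maps an edge to its endpoints' difference, ∂[p,q] = q − p. For instance
  ∂ab = b − a.
The 4×4 boundary matrix has rank 3 and Smith normal form diag(1,1,1).

Now H_k = ker ∂_k / im ∂_{k+1}, so:

  H_0: rank C_0 − rank ∂_1 = 4 − 3 = 1, and the invariant factors of ∂_1 are all 1, so H_0 = Z.
  H_1: rank ker ∂_1 − rank ∂_2 = (4 − 3) − 0 = 1, and there is no ∂_2, so H_1 = Z.

As a check, the Euler characteristic is 4 − 4 = 0, which agrees with 1 − 1 = 0.
(K is a triangulation of the circle S^1.)

H_0 ≅ Z,  H_1 ≅ Z.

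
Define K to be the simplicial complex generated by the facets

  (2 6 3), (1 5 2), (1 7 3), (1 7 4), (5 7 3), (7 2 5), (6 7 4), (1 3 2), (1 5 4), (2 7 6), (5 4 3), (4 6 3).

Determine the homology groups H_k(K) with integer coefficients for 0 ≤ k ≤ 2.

Order the vertices as 1 < 2 < 3 < 4 < 5 < 6 < 7. Listing each simplex with vertices in this order, K has dimension 2 with simplices:

  0-simplices (7): [1], [2], [3], [4], [5], [6], [7]
  1-simplices (18): [1,2], [1,3], [1,4], [1,5], [1,7], [2,3], [2,5], [2,6], [2,7], [3,4], [3,5], [3,6], [3,7], [4,5], [4,6], [4,7], [5,7], [6,7]
  2-simplices (12): [1,2,3], [1,2,5], [1,3,7], [1,4,5], [1,4,7], [2,3,6], [2,5,7], [2,6,7], [3,4,5], [3,4,6], [3,5,7], [4,6,7]

Hence C_0 ≅ Z^7, C_1 ≅ Z^18, C_2 ≅ Z^12.

Boundary ∂_1: C_1 → C_0 is given by ∂[p,q] = [q] − [p]. For instance
  ∂[1,3] = [3] − [1].
The 7×18 boundary matrix has rank 6 and Smith normal form diag(1,1,1,1,1,1).

Boundary ∂_2: C_2 → C_1 sends each 2-simplex [p,q,r] to [q,r] − [p,r] + [p,q]. For instance
  ∂[3,5,7] = [5,7] − [3,7] + [3,5],
  ∂[2,5,7] = [5,7] − [2,7] + [2,5].
The resulting 18×12 matrix has rank 12, and its Smith normal form has invariant factors (1,1,1,1,1,1,1,1,1,1,1,2).

From H_k ≅ ker(∂_k) / im(∂_{k+1}) we obtain:

  H_0: rank C_0 − rank ∂_1 = 7 − 6 = 1, and the invariant factors of ∂_1 are all 1, so H_0 = Z.
  H_1: rank ker ∂_1 − rank ∂_2 = (18 − 6) − 12 = 0, and ∂_2 has invariant factor 2 > 1, so H_1 = Z/2.
  H_2: rank ker ∂_2 − rank ∂_3 = (12 − 12) − 0 = 0, and there is no ∂_3, so H_2 = 0.

H_0 = Z,  H_1 = Z/2,  H_2 = 0.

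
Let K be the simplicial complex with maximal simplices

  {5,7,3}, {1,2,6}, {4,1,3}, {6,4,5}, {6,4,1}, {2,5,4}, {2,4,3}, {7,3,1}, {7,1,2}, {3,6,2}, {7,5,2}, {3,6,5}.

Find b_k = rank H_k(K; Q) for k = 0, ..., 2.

b_0 = 1, b_1 = 0, b_2 = 0.

Order the vertices as 1 < 2 < 3 < 4 < 5 < 6 < 7. Listing each simplex with vertices in this order, K has dimension 2 with simplices:

  0-simplices (7): [1], [2], [3], [4], [5], [6], [7]
  1-simplices (18): [1,2], [1,3], [1,4], [1,6], [1,7], [2,3], [2,4], [2,5], [2,6], [2,7], [3,4], [3,5], [3,6], [3,7], [4,5], [4,6], [5,6], [5,7]
  2-simplices (12): [1,2,6], [1,2,7], [1,3,4], [1,3,7], [1,4,6], [2,3,4], [2,3,6], [2,4,5], [2,5,7], [3,5,6], [3,5,7], [4,5,6]

giving chain groups C_0 ≅ Z^7, C_1 ≅ Z^18, C_2 ≅ Z^12.

Boundary ∂_1: C_1 → C_0 is given by ∂[p,q] = [q] − [p]. For instance
  ∂[2,3] = [3] − [2].
This gives a 7×18 integer matrix of rank 6; reducing to Smith normal form yields diagonal entries (1,1,1,1,1,1).

The boundary map ∂_2: C_2 → C_1 acts by ∂[p,q,r] = [q,r] − [p,r] + [p,q]. For instance
  ∂[2,5,7] = [5,7] − [2,7] + [2,5],
  ∂[2,4,5] = [4,5] − [2,5] + [2,4].
As a 18×12 matrix over Z this has rank 12, with invariant factors (1,1,1,1,1,1,1,1,1,1,1,2).

Now H_k = ker ∂_k / im ∂_{k+1}, so:

  H_0: rank C_0 − rank ∂_1 = 7 − 6 = 1, and the invariant factors of ∂_1 are all 1, so H_0 ≅ Z.
  H_1: rank ker ∂_1 − rank ∂_2 = (18 − 6) − 12 = 0, and ∂_2 has invariant factor 2 > 1, so H_1 ≅ Z/2.
  H_2: rank ker ∂_2 − rank ∂_3 = (12 − 12) − 0 = 0, and there is no ∂_3, so H_2 ≅ 0.

(K is a triangulation of the real projective plane RP^2.)

Hence the Betti numbers are b_0 = 1, b_1 = 0, b_2 = 0.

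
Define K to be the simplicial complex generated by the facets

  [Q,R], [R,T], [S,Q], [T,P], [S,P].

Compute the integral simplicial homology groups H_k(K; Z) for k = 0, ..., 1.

H_0 = Z,  H_1 = Z.

We work with the vertex ordering P < Q < R < S < T. The simplices of K, each written with vertices in increasing order, are:

  0-simplices (5): P, Q, R, S, T
  1-simplices (5): PS, PT, QR, QS, RT

giving chain groups C_0 ≅ Z^5, C_1 ≅ Z^5.

Boundary ∂_1: C_1 → C_0 is given by ∂[p,q] = [q] − [p].
As a 5×5 matrix over Z this has rank 4, with invariant factors (1,1,1,1).

Computing H_k = (kernel of ∂_k) / (image of ∂_{k+1}):

  H_0: rank C_0 − rank ∂_1 = 5 − 4 = 1, and the invariant factors of ∂_1 are all 1, so H_0 ≅ Z.
  H_1: rank ker ∂_1 − rank ∂_2 = (5 − 4) − 0 = 1, and there is no ∂_2, so H_1 ≅ Z.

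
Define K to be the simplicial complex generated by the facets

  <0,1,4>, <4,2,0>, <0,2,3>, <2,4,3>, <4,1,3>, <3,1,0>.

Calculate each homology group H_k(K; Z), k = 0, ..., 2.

We work with the vertex ordering 0 < 1 < 2 < 3 < 4. The simplices of K, each written with vertices in increasing order, are:

  0-simplices (5): [0], [1], [2], [3], [4]
  1-simplices (9): [0,1], [0,2], [0,3], [0,4], [1,3], [1,4], [2,3], [2,4], [3,4]
  2-simplices (6): [0,1,3], [0,1,4], [0,2,3], [0,2,4], [1,3,4], [2,3,4]

so the chain groups are C_0 ≅ Z^5, C_1 ≅ Z^9, C_2 ≅ Z^6.

Boundary ∂_1: C_1 → C_0 is given by ∂[p,q] = [q] − [p]. For instance
  ∂[2,3] = [3] − [2].
The 5×9 boundary matrix has rank 4 and Smith normal form diag(1,1,1,1).

∂_2: C_2 → C_1 sends each 2-simplex [p,q,r] to [q,r] − [p,r] + [p,q]. For instance
  ∂[0,1,3] = [1,3] − [0,3] + [0,1],
  ∂[0,2,3] = [2,3] − [0,3] + [0,2].
This gives a 9×6 integer matrix of rank 5; reducing to Smith normal form yields diagonal entries (1,1,1,1,1).

Reading off H_k = ker ∂_k / im ∂_{k+1}:

  H_0: rank C_0 − rank ∂_1 = 5 − 4 = 1, and the invariant factors of ∂_1 are all 1, so H_0 ≅ Z.
  H_1: rank ker ∂_1 − rank ∂_2 = (9 − 4) − 5 = 0, and the invariant factors of ∂_2 are all 1, so H_1 ≅ 0.
  H_2: rank ker ∂_2 − rank ∂_3 = (6 − 5) − 0 = 1, and there is no ∂_3, so H_2 ≅ Z.

(K is a triangulation of the 2-sphere S^2.)

H_0 = Z,  H_1 = 0,  H_2 = Z.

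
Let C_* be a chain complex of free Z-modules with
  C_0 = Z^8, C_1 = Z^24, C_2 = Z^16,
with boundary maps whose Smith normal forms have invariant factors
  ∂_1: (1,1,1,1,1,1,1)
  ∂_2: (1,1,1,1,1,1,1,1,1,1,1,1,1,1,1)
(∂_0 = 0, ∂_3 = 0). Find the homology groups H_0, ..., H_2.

H_0: b_0 = 8 − 0 − 7 = 1; torsion from ∂_1 factors > 1: none. So H_0 ≅ Z.
H_1: b_1 = 24 − 7 − 15 = 2; torsion from ∂_2 factors > 1: none. So H_1 ≅ Z^2.
H_2: b_2 = 16 − 15 − 0 = 1; torsion from ∂_3 factors > 1: none. So H_2 ≅ Z.

H_0 ≅ Z,  H_1 ≅ Z^2,  H_2 ≅ Z.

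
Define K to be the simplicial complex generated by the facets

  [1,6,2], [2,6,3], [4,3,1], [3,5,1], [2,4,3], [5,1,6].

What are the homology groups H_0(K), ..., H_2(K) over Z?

H_0 = Z,  H_1 = Z,  H_2 = 0.

K has 6 vertices, 12 edges, 6 triangles.
rank ∂_0 = 0, rank ∂_1 = 5 ⇒ b_0 = 6 − 0 − 5 = 1; all invariant factors of ∂_1 are 1 so no torsion. So H_0 = Z.
rank ∂_1 = 5, rank ∂_2 = 6 ⇒ b_1 = 12 − 5 − 6 = 1; all invariant factors of ∂_2 are 1 so no torsion. So H_1 = Z.
rank ∂_2 = 6, rank ∂_3 = 0 ⇒ b_2 = 6 − 6 − 0 = 0. So H_2 = 0.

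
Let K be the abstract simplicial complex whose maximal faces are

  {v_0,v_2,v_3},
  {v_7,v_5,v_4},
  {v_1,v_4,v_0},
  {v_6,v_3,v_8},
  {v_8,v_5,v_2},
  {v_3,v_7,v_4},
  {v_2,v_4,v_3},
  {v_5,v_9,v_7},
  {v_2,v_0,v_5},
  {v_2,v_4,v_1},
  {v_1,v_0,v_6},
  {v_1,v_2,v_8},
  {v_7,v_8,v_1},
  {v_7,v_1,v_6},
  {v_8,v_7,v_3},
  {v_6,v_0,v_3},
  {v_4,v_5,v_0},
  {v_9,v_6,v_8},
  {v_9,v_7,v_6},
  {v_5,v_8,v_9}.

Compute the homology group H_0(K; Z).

H_0 = Z.

Take the total order v_0 < v_1 < v_2 < v_3 < v_4 < v_5 < v_6 < v_7 < v_8 < v_9 on the vertex set. Then K (dimension 2) consists of the simplices:

  0-simplices (10): [v_0], [v_1], [v_2], [v_3], [v_4], [v_5], [v_6], [v_7], [v_8], [v_9]
  1-simplices (30): (30 of them)
  2-simplices (20): (20 of them)

so the chain groups are C_0 ≅ Z^10, C_1 ≅ Z^30, C_2 ≅ Z^20.

∂_1: C_1 → C_0 maps an edge to its endpoints' difference, ∂[p,q] = q − p. For instance
  ∂[v_6,v_8] = [v_8] − [v_6].
The 10×30 boundary matrix has rank 9 and Smith normal form diag(1,1,1,1,1,1,1,1,1).

Boundary ∂_2: C_2 → C_1 sends each 2-simplex [p,q,r] to [q,r] − [p,r] + [p,q]. For instance
  ∂[v_3,v_4,v_7] = [v_4,v_7] − [v_3,v_7] + [v_3,v_4],
  ∂[v_5,v_8,v_9] = [v_8,v_9] − [v_5,v_9] + [v_5,v_8].
The 30×20 boundary matrix has rank 20 and Smith normal form diag(1,1,1,1,1,1,1,1,1,1,1,1,1,1,1,1,1,1,1,2).

From H_k ≅ ker(∂_k) / im(∂_{k+1}) we obtain:

  H_0: rank C_0 − rank ∂_1 = 10 − 9 = 1, and the invariant factors of ∂_1 are all 1, so H_0 = Z.

(K is a triangulation of the Klein bottle.)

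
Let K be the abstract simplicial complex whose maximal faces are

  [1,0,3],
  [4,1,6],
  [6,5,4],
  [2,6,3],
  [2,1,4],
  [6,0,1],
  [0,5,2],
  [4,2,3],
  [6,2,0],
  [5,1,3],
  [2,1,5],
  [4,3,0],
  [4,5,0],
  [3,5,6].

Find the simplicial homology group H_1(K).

We work with the vertex ordering 0 < 1 < 2 < 3 < 4 < 5 < 6. The simplices of K, each written with vertices in increasing order, are:

  0-simplices (7): [0], [1], [2], [3], [4], [5], [6]
  1-simplices (21): [0,1], [0,2], [0,3], [0,4], [0,5], [0,6], [1,2], [1,3], [1,4], [1,5], [1,6], [2,3], [2,4], [2,5], [2,6], [3,4], [3,5], [3,6], [4,5], [4,6], [5,6]
  2-simplices (14): [0,1,3], [0,1,6], [0,2,5], [0,2,6], [0,3,4], [0,4,5], [1,2,4], [1,2,5], [1,3,5], [1,4,6], [2,3,4], [2,3,6], [3,5,6], [4,5,6]

Hence C_0 ≅ Z^7, C_1 ≅ Z^21, C_2 ≅ Z^14.

Boundary ∂_1: C_1 → C_0 maps an edge to its endpoints' difference, ∂[p,q] = q − p.
This gives a 7×21 integer matrix of rank 6; reducing to Smith normal form yields diagonal entries (1,1,1,1,1,1).

∂_2: C_2 → C_1 acts by ∂[p,q,r] = [q,r] − [p,r] + [p,q]. For instance
  ∂[2,3,4] = [3,4] − [2,4] + [2,3],
  ∂[0,2,6] = [2,6] − [0,6] + [0,2].
The resulting 21×14 matrix has rank 13, and its Smith normal form has invariant factors (1,1,1,1,1,1,1,1,1,1,1,1,1).

From H_k ≅ ker(∂_k) / im(∂_{k+1}) we obtain:

  H_1: rank ker ∂_1 − rank ∂_2 = (21 − 6) − 13 = 2, and the invariant factors of ∂_2 are all 1, so H_1 = Z^2.

(K is a triangulation of the torus T^2.)

H_1 = Z^2.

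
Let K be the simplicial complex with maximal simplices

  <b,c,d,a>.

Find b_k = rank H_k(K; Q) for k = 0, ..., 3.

Fix the vertex order a < b < c < d and write every simplex with vertices in increasing order. Then dim K = 3 and the simplices of K are:

  0-simplices (4): a, b, c, d
  1-simplices (6): ab, ac, ad, bc, bd, cd
  2-simplices (4): abc, abd, acd, bcd
  3-simplices (1): abcd

giving chain groups C_0 ≅ Z^4, C_1 ≅ Z^6, C_2 ≅ Z^4, C_3 ≅ Z^1.

∂_1: C_1 → C_0 is given by ∂[p,q] = [q] − [p]. For instance
  ∂ac = c − a.
This gives a 4×6 integer matrix of rank 3; reducing to Smith normal form yields diagonal entries (1,1,1).

Boundary ∂_2: C_2 → C_1 maps a triangle to the signed sum of its edges. For instance
  ∂bcd = cd − bd + bc,
  ∂abd = bd − ad + ab.
As a 6×4 matrix over Z this has rank 3, with invariant factors (1,1,1).

∂_3: C_3 → C_2 sends each 3-simplex σ to the alternating sum Σ_i (−1)^i (σ with its i-th vertex removed). For instance
  ∂abcd = bcd − acd + abd − abc.
As a 4×1 matrix over Z this has rank 1, with invariant factors (1).

From H_k ≅ ker(∂_k) / im(∂_{k+1}) we obtain:

  H_0: rank C_0 − rank ∂_1 = 4 − 3 = 1, and the invariant factors of ∂_1 are all 1, so H_0 ≅ Z.
  H_1: rank ker ∂_1 − rank ∂_2 = (6 − 3) − 3 = 0, and the invariant factors of ∂_2 are all 1, so H_1 ≅ 0.
  H_2: rank ker ∂_2 − rank ∂_3 = (4 − 3) − 1 = 0, and the invariant factors of ∂_3 are all 1, so H_2 ≅ 0.
  H_3: rank ker ∂_3 − rank ∂_4 = (1 − 1) − 0 = 0, and there is no ∂_4, so H_3 ≅ 0.

Hence the Betti numbers are b_0 = 1, b_1 = 0, b_2 = 0, b_3 = 0.

b_0 = 1, b_1 = 0, b_2 = 0, b_3 = 0.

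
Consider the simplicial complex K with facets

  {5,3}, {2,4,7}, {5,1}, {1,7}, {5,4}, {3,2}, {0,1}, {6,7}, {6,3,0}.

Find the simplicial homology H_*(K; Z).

Take the total order 0 < 1 < 2 < 3 < 4 < 5 < 6 < 7 on the vertex set. Then K (dimension 2) consists of the simplices:

  0-simplices (8): [0], [1], [2], [3], [4], [5], [6], [7]
  1-simplices (13): [0,1], [0,3], [0,6], [1,5], [1,7], [2,3], [2,4], [2,7], [3,5], [3,6], [4,5], [4,7], [6,7]
  2-simplices (2): [0,3,6], [2,4,7]

Hence C_0 ≅ Z^8, C_1 ≅ Z^13, C_2 ≅ Z^2.

The boundary map ∂_1: C_1 → C_0 maps an edge to its endpoints' difference, ∂[p,q] = q − p.
This gives a 8×13 integer matrix of rank 7; reducing to Smith normal form yields diagonal entries (1,1,1,1,1,1,1).

The boundary map ∂_2: C_2 → C_1 maps a triangle to the signed sum of its edges. For instance
  ∂[2,4,7] = [4,7] − [2,7] + [2,4],
  ∂[0,3,6] = [3,6] − [0,6] + [0,3].
This gives a 13×2 integer matrix of rank 2; reducing to Smith normal form yields diagonal entries (1,1).

From H_k ≅ ker(∂_k) / im(∂_{k+1}) we obtain:

  H_0: rank C_0 − rank ∂_1 = 8 − 7 = 1, and the invariant factors of ∂_1 are all 1, so H_0 ≅ Z.
  H_1: rank ker ∂_1 − rank ∂_2 = (13 − 7) − 2 = 4, and the invariant factors of ∂_2 are all 1, so H_1 ≅ Z^4.
  H_2: rank ker ∂_2 − rank ∂_3 = (2 − 2) − 0 = 0, and there is no ∂_3, so H_2 ≅ 0.

H_0 ≅ Z,  H_1 ≅ Z^4,  H_2 = 0.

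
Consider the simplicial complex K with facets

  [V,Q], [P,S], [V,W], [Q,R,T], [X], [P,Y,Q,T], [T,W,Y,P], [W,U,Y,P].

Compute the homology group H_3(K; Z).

H_3 = 0.

Order the vertices as P < Q < R < S < T < U < V < W < X < Y. Listing each simplex with vertices in this order, K has dimension 3 with simplices:

  0-simplices (10): P, Q, R, S, T, U, V, W, X, Y
  1-simplices (17): PQ, PS, PT, PU, PW, PY, QR, QT, QV, QY, RT, TW, TY, UW, UY, VW, WY
  2-simplices (11): PQT, PQY, PTW, PTY, PUW, PUY, PWY, QRT, QTY, TWY, UWY
  3-simplices (3): PQTY, PTWY, PUWY

Hence C_0 ≅ Z^10, C_1 ≅ Z^17, C_2 ≅ Z^11, C_3 ≅ Z^3.

The boundary map ∂_1: C_1 → C_0 maps an edge to its endpoints' difference, ∂[p,q] = q − p. For instance
  ∂QY = Y − Q.
The resulting 10×17 matrix has rank 8, and its Smith normal form has invariant factors (1,1,1,1,1,1,1,1).

∂_2: C_2 → C_1 acts by ∂[p,q,r] = [q,r] − [p,r] + [p,q]. For instance
  ∂PTW = TW − PW + PT,
  ∂QRT = RT − QT + QR.
As a 17×11 matrix over Z this has rank 8, with invariant factors (1,1,1,1,1,1,1,1).

Boundary ∂_3: C_3 → C_2 sends each 3-simplex σ to the alternating sum Σ_i (−1)^i (σ with its i-th vertex removed). For instance
  ∂PTWY = TWY − PWY + PTY − PTW,
  ∂PQTY = QTY − PTY + PQY − PQT.
As a 11×3 matrix over Z this has rank 3, with invariant factors (1,1,1).

From H_k ≅ ker(∂_k) / im(∂_{k+1}) we obtain:

  H_3: rank ker ∂_3 − rank ∂_4 = (3 − 3) − 0 = 0, and there is no ∂_4, so H_3 = 0.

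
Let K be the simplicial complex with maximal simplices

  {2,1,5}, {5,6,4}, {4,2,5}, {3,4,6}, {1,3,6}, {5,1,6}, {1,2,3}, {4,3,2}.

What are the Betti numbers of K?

Take the total order 1 < 2 < 3 < 4 < 5 < 6 on the vertex set. Then K (dimension 2) consists of the simplices:

  0-simplices (6): [1], [2], [3], [4], [5], [6]
  1-simplices (12): [1,2], [1,3], [1,5], [1,6], [2,3], [2,4], [2,5], [3,4], [3,6], [4,5], [4,6], [5,6]
  2-simplices (8): [1,2,3], [1,2,5], [1,3,6], [1,5,6], [2,3,4], [2,4,5], [3,4,6], [4,5,6]

giving chain groups C_0 ≅ Z^6, C_1 ≅ Z^12, C_2 ≅ Z^8.

Boundary ∂_1: C_1 → C_0 sends each edge [p,q] (with p < q) to q − p.
As a 6×12 matrix over Z this has rank 5, with invariant factors (1,1,1,1,1).

Boundary ∂_2: C_2 → C_1 sends each 2-simplex [p,q,r] to [q,r] − [p,r] + [p,q]. For instance
  ∂[4,5,6] = [5,6] − [4,6] + [4,5],
  ∂[1,2,5] = [2,5] − [1,5] + [1,2].
The 12×8 boundary matrix has rank 7 and Smith normal form diag(1,1,1,1,1,1,1).

Reading off H_k = ker ∂_k / im ∂_{k+1}:

  H_0: rank C_0 − rank ∂_1 = 6 − 5 = 1, and the invariant factors of ∂_1 are all 1, so H_0 = Z.
  H_1: rank ker ∂_1 − rank ∂_2 = (12 − 5) − 7 = 0, and the invariant factors of ∂_2 are all 1, so H_1 = 0.
  H_2: rank ker ∂_2 − rank ∂_3 = (8 − 7) − 0 = 1, and there is no ∂_3, so H_2 = Z.

As a check, the Euler characteristic is 6 − 12 + 8 = 2, which agrees with 1 − 0 + 1 = 2.
(K is a triangulation of the 2-sphere S^2.)

Hence the Betti numbers are b_0 = 1, b_1 = 0, b_2 = 1.

b_0 = 1, b_1 = 0, b_2 = 1.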